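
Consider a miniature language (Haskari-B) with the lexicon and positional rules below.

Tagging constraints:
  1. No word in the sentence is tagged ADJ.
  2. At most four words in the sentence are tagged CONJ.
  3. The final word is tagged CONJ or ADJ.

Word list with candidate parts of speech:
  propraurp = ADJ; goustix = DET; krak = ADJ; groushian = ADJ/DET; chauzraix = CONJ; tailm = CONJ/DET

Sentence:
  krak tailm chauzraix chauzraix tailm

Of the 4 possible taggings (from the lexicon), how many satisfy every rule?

0

Candidates per position — 1:krak {ADJ}; 2:tailm {CONJ,DET}; 3:chauzraix {CONJ}; 4:chauzraix {CONJ}; 5:tailm {CONJ,DET}.
There are 4 candidate sequences in total.
Rule 1 cannot be satisfied by any choice of tags from the lexicon.
So there is no consistent tagging.
Count = 0.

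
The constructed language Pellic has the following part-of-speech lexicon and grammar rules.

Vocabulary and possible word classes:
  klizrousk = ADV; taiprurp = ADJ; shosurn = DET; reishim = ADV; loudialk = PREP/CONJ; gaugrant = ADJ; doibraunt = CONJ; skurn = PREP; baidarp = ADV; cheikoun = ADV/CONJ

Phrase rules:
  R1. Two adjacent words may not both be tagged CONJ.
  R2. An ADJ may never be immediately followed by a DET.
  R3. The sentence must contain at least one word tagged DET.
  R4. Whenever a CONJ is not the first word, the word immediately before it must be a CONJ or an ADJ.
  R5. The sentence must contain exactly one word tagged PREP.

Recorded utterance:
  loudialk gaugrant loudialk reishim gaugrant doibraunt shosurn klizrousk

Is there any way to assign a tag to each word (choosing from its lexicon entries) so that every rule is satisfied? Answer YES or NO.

YES

Candidates per position — 1:loudialk {PREP,CONJ}; 2:gaugrant {ADJ}; 3:loudialk {PREP,CONJ}; 4:reishim {ADV}; 5:gaugrant {ADJ}; 6:doibraunt {CONJ}; 7:shosurn {DET}; 8:klizrousk {ADV}.
One satisfying assignment: CONJ ADJ PREP ADV ADJ CONJ DET ADV.
Checking: rule 1 holds; rule 2 holds; rule 3 holds; rule 4 holds; rule 5 holds.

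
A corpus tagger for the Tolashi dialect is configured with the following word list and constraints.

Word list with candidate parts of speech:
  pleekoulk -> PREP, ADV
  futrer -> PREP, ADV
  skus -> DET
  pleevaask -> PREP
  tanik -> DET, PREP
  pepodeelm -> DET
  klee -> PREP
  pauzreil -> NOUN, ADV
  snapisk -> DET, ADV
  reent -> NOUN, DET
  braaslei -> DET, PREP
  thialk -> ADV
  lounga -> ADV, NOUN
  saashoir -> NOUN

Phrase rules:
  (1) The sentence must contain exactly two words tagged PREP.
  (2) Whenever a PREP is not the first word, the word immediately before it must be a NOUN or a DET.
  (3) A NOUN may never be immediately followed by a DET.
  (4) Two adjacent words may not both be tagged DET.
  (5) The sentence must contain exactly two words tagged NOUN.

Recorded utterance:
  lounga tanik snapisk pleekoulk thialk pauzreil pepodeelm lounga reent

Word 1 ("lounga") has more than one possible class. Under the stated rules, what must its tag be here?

NOUN

Candidates per position — 1:lounga {ADV,NOUN}; 2:tanik {DET,PREP}; 3:snapisk {DET,ADV}; 4:pleekoulk {PREP,ADV}; 5:thialk {ADV}; 6:pauzreil {NOUN,ADV}; 7:pepodeelm {DET}; 8:lounga {ADV,NOUN}; 9:reent {NOUN,DET}.
Word 2 cannot be DET — rule 1 would then fail for every completion. It is PREP.
Word 4 cannot be ADV — rule 1 would then fail for every completion. It is PREP.
Word 6 cannot be NOUN — rule 3 would then fail for every completion. It is ADV.
Word 1 cannot be ADV — rule 2 would then fail for every completion. It is NOUN.
Word 3 cannot be ADV — rule 2 would then fail for every completion. It is DET.
The remaining ambiguous positions (8, 9) are resolved jointly — only one combination satisfies every rule.
So the tagging must be: NOUN PREP DET PREP ADV ADV DET ADV NOUN.
Checking: rule 1 satisfied; rule 2 satisfied; rule 3 satisfied; rule 4 satisfied; rule 5 satisfied.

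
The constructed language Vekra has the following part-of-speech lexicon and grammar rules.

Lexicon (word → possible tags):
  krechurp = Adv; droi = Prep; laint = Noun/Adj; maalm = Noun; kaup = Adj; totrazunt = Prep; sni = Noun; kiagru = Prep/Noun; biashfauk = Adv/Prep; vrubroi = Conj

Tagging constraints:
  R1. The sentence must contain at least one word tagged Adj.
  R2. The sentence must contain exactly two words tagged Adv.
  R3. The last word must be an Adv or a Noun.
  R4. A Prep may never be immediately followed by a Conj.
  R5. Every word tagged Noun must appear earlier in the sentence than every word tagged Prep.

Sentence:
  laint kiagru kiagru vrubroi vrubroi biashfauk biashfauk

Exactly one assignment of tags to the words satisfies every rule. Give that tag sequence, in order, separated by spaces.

Candidates per position — 1:laint {Noun,Adj}; 2:kiagru {Prep,Noun}; 3:kiagru {Prep,Noun}; 4:vrubroi {Conj}; 5:vrubroi {Conj}; 6:biashfauk {Adv,Prep}; 7:biashfauk {Adv,Prep}.
Position 1: tagging it Noun would leave rule 1 unsatisfiable, so it must be Adj.
Position 3: tagging it Prep would leave rule 4 unsatisfiable, so it must be Noun.
Position 6: tagging it Prep would leave rule 2 unsatisfiable, so it must be Adv.
Position 7: tagging it Prep would leave rule 2 unsatisfiable, so it must be Adv.
Position 2: tagging it Prep would leave rule 5 unsatisfiable, so it must be Noun.
So the tagging must be: Adj Noun Noun Conj Conj Adv Adv.
Check: rule 1 ok; rule 2 ok; rule 3 ok; rule 4 ok; rule 5 ok.

Adj Noun Noun Conj Conj Adv Adv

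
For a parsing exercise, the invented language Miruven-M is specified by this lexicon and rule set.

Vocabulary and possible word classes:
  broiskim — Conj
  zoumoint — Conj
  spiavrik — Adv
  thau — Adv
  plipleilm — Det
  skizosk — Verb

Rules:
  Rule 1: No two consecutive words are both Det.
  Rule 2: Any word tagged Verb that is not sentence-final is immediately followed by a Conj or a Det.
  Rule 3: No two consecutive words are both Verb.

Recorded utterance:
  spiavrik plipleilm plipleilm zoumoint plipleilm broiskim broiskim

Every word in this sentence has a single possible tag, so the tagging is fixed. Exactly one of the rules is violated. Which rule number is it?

1

Fixed tagging: Adv Det Det Conj Det Conj Conj.
Rule check: R1 fails, R2 ok, R3 ok.
Only rule 1 fails.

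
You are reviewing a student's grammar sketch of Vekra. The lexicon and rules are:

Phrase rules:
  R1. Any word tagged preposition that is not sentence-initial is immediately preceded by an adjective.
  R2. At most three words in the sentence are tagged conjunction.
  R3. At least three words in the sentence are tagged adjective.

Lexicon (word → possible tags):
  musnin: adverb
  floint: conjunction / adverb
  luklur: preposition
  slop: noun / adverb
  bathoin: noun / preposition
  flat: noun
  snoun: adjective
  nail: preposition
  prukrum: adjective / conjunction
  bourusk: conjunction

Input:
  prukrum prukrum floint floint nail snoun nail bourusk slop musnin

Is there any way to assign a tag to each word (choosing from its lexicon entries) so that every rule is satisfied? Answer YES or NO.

NO

Candidates per position — 1:prukrum {adjective,conjunction}; 2:prukrum {adjective,conjunction}; 3:floint {conjunction,adverb}; 4:floint {conjunction,adverb}; 5:nail {preposition}; 6:snoun {adjective}; 7:nail {preposition}; 8:bourusk {conjunction}; 9:slop {noun,adverb}; 10:musnin {adverb}.
Rule 1 cannot be satisfied by any choice of tags from the lexicon.
So there is no consistent tagging.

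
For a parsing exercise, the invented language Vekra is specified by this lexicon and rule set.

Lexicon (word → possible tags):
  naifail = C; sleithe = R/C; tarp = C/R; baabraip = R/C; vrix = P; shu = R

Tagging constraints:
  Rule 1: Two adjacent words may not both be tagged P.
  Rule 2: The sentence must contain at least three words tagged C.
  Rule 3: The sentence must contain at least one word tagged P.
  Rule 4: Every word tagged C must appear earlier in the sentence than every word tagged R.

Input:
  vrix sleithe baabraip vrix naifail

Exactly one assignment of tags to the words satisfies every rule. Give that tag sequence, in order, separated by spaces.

P C C P C

Candidates per position — 1:vrix {P}; 2:sleithe {R,C}; 3:baabraip {R,C}; 4:vrix {P}; 5:naifail {C}.
Position 2: tagging it R would leave rule 2 unsatisfiable, so it must be C.
Position 3: tagging it R would leave rule 2 unsatisfiable, so it must be C.
So the tagging must be: P C C P C.
Check: rule 1 holds; rule 2 holds; rule 3 holds; rule 4 holds.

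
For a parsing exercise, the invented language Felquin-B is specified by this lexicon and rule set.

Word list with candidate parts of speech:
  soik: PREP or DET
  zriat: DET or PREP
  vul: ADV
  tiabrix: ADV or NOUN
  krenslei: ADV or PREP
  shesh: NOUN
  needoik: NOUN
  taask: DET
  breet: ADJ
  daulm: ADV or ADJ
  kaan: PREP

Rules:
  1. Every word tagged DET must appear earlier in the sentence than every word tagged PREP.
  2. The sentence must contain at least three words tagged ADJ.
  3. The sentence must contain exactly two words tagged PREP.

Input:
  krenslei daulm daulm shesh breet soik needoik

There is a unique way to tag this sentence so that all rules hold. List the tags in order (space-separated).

PREP ADJ ADJ NOUN ADJ PREP NOUN

Candidates per position — 1:krenslei {ADV,PREP}; 2:daulm {ADV,ADJ}; 3:daulm {ADV,ADJ}; 4:shesh {NOUN}; 5:breet {ADJ}; 6:soik {PREP,DET}; 7:needoik {NOUN}.
Position 1: tagging it ADV would leave rule 3 unsatisfiable, so it must be PREP.
Position 2: tagging it ADV would leave rule 2 unsatisfiable, so it must be ADJ.
Position 3: tagging it ADV would leave rule 2 unsatisfiable, so it must be ADJ.
Position 6: tagging it DET would leave rule 1 unsatisfiable, so it must be PREP.
That leaves exactly one tagging: PREP ADJ ADJ NOUN ADJ PREP NOUN.
Checking: rule 1 satisfied; rule 2 satisfied; rule 3 satisfied.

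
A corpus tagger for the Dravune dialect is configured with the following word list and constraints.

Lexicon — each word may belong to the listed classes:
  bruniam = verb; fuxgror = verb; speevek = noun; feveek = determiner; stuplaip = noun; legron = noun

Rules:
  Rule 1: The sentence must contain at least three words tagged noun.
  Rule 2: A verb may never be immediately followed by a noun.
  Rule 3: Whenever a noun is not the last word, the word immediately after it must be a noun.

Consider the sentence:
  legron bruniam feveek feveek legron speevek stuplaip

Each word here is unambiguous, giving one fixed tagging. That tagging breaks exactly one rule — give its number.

3

Fixed tagging: noun verb determiner determiner noun noun noun.
Checking each rule: R1 ok, R2 ok, R3 fails.
Only rule 3 fails.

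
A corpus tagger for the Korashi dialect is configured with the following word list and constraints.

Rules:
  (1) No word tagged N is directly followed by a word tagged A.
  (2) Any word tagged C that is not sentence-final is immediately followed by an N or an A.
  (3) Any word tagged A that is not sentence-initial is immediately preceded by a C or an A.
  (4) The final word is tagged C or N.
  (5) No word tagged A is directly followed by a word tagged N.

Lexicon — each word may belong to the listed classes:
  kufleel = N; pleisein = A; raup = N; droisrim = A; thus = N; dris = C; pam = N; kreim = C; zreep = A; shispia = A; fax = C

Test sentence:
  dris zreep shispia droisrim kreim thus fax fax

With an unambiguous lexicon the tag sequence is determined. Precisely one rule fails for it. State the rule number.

Fixed tagging: C A A A C N C C.
Rule check: R1 ok, R2 fails, R3 ok, R4 ok, R5 ok.
Only rule 2 fails.

2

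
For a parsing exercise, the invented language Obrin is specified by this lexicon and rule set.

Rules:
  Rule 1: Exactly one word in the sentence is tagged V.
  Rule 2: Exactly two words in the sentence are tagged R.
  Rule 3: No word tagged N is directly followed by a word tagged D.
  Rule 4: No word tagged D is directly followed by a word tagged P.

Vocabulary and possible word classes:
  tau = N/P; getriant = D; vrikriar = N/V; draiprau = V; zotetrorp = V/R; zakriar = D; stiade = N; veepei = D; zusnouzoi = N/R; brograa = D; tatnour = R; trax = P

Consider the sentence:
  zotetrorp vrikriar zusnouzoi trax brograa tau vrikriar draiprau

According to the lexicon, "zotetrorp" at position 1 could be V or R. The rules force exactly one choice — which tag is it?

Candidates per position — 1:zotetrorp {V,R}; 2:vrikriar {N,V}; 3:zusnouzoi {N,R}; 4:trax {P}; 5:brograa {D}; 6:tau {N,P}; 7:vrikriar {N,V}; 8:draiprau {V}.
Word 1 cannot be V — rule 1 would then fail for every completion. It is R.
Word 2 cannot be V — rule 1 would then fail for every completion. It is N.
Word 3 cannot be N — rule 2 would then fail for every completion. It is R.
Word 6 cannot be P — rule 4 would then fail for every completion. It is N.
Word 7 cannot be V — rule 1 would then fail for every completion. It is N.
The unique satisfying tagging is: R N R P D N N V.
Rule-by-rule: rule 1 holds; rule 2 holds; rule 3 holds; rule 4 holds.

R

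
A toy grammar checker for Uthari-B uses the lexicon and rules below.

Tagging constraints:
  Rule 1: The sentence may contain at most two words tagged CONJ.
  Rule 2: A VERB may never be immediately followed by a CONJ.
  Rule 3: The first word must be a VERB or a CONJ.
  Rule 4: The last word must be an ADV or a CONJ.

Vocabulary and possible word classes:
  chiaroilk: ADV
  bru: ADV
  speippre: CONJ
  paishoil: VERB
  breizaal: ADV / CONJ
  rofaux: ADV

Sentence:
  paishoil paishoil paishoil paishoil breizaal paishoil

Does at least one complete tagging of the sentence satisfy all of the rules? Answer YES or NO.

Candidates per position — 1:paishoil {VERB}; 2:paishoil {VERB}; 3:paishoil {VERB}; 4:paishoil {VERB}; 5:breizaal {ADV,CONJ}; 6:paishoil {VERB}.
Rule 4 cannot be satisfied by any choice of tags from the lexicon.
So there is no consistent tagging.

NO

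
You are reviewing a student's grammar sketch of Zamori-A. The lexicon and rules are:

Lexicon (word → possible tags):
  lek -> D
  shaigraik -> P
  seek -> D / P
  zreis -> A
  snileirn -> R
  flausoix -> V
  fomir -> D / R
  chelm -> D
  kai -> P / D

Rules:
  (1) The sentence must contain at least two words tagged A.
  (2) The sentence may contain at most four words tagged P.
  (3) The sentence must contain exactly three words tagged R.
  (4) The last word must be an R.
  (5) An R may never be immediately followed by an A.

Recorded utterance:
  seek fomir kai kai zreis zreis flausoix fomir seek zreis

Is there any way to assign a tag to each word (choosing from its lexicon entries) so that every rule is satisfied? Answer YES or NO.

NO

Candidates per position — 1:seek {D,P}; 2:fomir {D,R}; 3:kai {P,D}; 4:kai {P,D}; 5:zreis {A}; 6:zreis {A}; 7:flausoix {V}; 8:fomir {D,R}; 9:seek {D,P}; 10:zreis {A}.
Rule 3 cannot be satisfied by any choice of tags from the lexicon.
So there is no consistent tagging.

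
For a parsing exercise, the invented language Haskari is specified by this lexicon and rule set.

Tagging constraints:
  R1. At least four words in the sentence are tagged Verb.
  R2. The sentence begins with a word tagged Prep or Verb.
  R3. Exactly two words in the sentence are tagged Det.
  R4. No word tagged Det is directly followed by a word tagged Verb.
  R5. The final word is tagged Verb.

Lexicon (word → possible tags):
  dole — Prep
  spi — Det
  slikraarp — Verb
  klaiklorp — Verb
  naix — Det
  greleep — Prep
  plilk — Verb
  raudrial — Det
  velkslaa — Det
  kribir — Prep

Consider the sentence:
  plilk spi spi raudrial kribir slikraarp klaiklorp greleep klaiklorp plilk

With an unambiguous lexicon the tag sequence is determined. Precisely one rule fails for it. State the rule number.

3

Fixed tagging: Verb Det Det Det Prep Verb Verb Prep Verb Verb.
Applying the rules: R1 pass, R2 pass, R3 fail, R4 pass, R5 pass.
Only rule 3 fails.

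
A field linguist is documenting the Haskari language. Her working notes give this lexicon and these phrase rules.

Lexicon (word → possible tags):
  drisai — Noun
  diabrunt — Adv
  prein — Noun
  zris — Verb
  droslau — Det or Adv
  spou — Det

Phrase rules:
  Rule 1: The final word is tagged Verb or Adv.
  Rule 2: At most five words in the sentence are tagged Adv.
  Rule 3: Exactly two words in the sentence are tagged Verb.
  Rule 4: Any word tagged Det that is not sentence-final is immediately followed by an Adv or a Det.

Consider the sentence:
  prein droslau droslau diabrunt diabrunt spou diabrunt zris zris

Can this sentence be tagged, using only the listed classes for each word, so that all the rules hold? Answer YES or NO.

YES

Candidates per position — 1:prein {Noun}; 2:droslau {Det,Adv}; 3:droslau {Det,Adv}; 4:diabrunt {Adv}; 5:diabrunt {Adv}; 6:spou {Det}; 7:diabrunt {Adv}; 8:zris {Verb}; 9:zris {Verb}.
One satisfying assignment: Noun Det Det Adv Adv Det Adv Verb Verb.
Checking: rule 1 holds; rule 2 holds; rule 3 holds; rule 4 holds.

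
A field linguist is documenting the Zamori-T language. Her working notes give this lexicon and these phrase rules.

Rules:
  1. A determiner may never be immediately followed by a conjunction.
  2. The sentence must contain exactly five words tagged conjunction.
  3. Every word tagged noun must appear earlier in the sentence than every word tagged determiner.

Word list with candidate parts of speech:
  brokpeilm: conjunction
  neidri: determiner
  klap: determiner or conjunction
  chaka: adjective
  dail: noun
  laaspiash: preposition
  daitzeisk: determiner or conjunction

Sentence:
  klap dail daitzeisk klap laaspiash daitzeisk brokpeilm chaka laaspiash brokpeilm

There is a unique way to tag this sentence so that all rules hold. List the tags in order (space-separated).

conjunction noun conjunction determiner preposition conjunction conjunction adjective preposition conjunction

Candidates per position — 1:klap {determiner,conjunction}; 2:dail {noun}; 3:daitzeisk {determiner,conjunction}; 4:klap {determiner,conjunction}; 5:laaspiash {preposition}; 6:daitzeisk {determiner,conjunction}; 7:brokpeilm {conjunction}; 8:chaka {adjective}; 9:laaspiash {preposition}; 10:brokpeilm {conjunction}.
If word 1 were determiner, no tagging could satisfy rule 3; so word 1 is conjunction.
If word 6 were determiner, no tagging could satisfy rule 1; so word 6 is conjunction.
The remaining ambiguous positions (3, 4) are resolved jointly — only one combination satisfies every rule.
The only consistent sequence is: conjunction noun conjunction determiner preposition conjunction conjunction adjective preposition conjunction.
Verifying each rule — rule 1 satisfied; rule 2 satisfied; rule 3 satisfied.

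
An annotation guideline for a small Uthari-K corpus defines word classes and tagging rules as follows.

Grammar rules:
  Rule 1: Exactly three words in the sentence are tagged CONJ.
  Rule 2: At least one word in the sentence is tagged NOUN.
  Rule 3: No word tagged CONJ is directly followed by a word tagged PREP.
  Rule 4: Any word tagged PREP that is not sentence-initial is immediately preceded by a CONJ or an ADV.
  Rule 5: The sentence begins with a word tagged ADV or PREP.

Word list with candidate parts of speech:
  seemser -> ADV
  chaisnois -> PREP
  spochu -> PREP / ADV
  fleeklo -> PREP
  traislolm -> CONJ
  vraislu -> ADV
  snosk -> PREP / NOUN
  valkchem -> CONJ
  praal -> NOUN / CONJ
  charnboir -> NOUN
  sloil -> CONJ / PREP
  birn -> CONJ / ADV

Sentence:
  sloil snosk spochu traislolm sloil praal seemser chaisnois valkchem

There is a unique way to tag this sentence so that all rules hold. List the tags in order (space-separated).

PREP NOUN ADV CONJ CONJ NOUN ADV PREP CONJ

Candidates per position — 1:sloil {CONJ,PREP}; 2:snosk {PREP,NOUN}; 3:spochu {PREP,ADV}; 4:traislolm {CONJ}; 5:sloil {CONJ,PREP}; 6:praal {NOUN,CONJ}; 7:seemser {ADV}; 8:chaisnois {PREP}; 9:valkchem {CONJ}.
Position 1: tagging it CONJ would leave rule 5 unsatisfiable, so it must be PREP.
Position 2: tagging it PREP would leave rule 4 unsatisfiable, so it must be NOUN.
Position 3: tagging it PREP would leave rule 4 unsatisfiable, so it must be ADV.
Position 5: tagging it PREP would leave rule 3 unsatisfiable, so it must be CONJ.
Position 6: tagging it CONJ would leave rule 1 unsatisfiable, so it must be NOUN.
The only consistent sequence is: PREP NOUN ADV CONJ CONJ NOUN ADV PREP CONJ.
Checking: rule 1 holds; rule 2 holds; rule 3 holds; rule 4 holds; rule 5 holds.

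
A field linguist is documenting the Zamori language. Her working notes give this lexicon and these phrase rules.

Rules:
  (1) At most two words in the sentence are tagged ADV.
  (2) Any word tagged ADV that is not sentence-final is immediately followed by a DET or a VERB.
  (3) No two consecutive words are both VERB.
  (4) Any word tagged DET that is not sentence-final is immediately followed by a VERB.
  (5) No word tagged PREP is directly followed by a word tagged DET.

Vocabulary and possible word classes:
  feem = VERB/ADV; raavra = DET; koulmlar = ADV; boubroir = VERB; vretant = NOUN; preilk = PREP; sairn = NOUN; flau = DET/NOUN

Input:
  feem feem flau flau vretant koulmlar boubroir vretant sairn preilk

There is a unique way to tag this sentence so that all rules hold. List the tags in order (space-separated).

Candidates per position — 1:feem {VERB,ADV}; 2:feem {VERB,ADV}; 3:flau {DET,NOUN}; 4:flau {DET,NOUN}; 5:vretant {NOUN}; 6:koulmlar {ADV}; 7:boubroir {VERB}; 8:vretant {NOUN}; 9:sairn {NOUN}; 10:preilk {PREP}.
If word 3 were DET, no tagging could satisfy rule 4; so word 3 is NOUN.
If word 4 were DET, no tagging could satisfy rule 4; so word 4 is NOUN.
If word 2 were ADV, no tagging could satisfy rule 2; so word 2 is VERB.
If word 1 were VERB, no tagging could satisfy rule 3; so word 1 is ADV.
So the tagging must be: ADV VERB NOUN NOUN NOUN ADV VERB NOUN NOUN PREP.
Rule-by-rule: rule 1 holds; rule 2 holds; rule 3 holds; rule 4 holds; rule 5 holds.

ADV VERB NOUN NOUN NOUN ADV VERB NOUN NOUN PREP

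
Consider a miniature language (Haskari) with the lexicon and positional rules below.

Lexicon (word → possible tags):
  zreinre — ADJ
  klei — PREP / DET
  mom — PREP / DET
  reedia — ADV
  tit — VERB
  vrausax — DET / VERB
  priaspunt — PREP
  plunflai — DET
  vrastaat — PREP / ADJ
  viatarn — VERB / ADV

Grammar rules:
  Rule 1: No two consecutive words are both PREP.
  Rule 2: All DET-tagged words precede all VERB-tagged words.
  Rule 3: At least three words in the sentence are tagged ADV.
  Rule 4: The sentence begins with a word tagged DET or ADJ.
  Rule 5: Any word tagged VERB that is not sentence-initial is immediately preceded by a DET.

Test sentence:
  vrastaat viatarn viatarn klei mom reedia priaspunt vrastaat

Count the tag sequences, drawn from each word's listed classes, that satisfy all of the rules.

Candidates per position — 1:vrastaat {PREP,ADJ}; 2:viatarn {VERB,ADV}; 3:viatarn {VERB,ADV}; 4:klei {PREP,DET}; 5:mom {PREP,DET}; 6:reedia {ADV}; 7:priaspunt {PREP}; 8:vrastaat {PREP,ADJ}.
There are 64 candidate sequences in total.
The sequences that satisfy every rule: ADJ ADV ADV PREP DET ADV PREP ADJ; ADJ ADV ADV DET PREP ADV PREP ADJ; ADJ ADV ADV DET DET ADV PREP ADJ.
Count = 3.

3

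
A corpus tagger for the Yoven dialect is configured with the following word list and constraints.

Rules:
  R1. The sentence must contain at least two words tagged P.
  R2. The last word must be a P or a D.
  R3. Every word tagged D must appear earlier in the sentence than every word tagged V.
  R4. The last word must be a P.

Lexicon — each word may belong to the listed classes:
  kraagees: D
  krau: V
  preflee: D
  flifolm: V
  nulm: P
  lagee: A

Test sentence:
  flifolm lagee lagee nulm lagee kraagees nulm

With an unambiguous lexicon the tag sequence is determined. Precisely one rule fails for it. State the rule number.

Fixed tagging: V A A P A D P.
Applying the rules: R1 holds, R2 holds, R3 violated, R4 holds.
Only rule 3 fails.

3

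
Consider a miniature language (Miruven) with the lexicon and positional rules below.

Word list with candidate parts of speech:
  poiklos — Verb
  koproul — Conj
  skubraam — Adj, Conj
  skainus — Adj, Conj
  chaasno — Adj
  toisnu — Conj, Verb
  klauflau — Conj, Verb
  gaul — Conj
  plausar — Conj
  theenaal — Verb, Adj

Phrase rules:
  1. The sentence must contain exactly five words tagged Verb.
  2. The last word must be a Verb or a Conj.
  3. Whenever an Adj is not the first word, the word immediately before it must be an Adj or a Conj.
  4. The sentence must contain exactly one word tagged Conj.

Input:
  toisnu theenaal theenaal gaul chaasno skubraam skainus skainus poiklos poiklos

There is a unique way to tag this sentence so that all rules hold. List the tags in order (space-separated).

Verb Verb Verb Conj Adj Adj Adj Adj Verb Verb

Candidates per position — 1:toisnu {Conj,Verb}; 2:theenaal {Verb,Adj}; 3:theenaal {Verb,Adj}; 4:gaul {Conj}; 5:chaasno {Adj}; 6:skubraam {Adj,Conj}; 7:skainus {Adj,Conj}; 8:skainus {Adj,Conj}; 9:poiklos {Verb}; 10:poiklos {Verb}.
Position 1: tagging it Conj would leave rule 1 unsatisfiable, so it must be Verb.
Position 2: tagging it Adj would leave rule 1 unsatisfiable, so it must be Verb.
Position 3: tagging it Adj would leave rule 1 unsatisfiable, so it must be Verb.
Position 6: tagging it Conj would leave rule 4 unsatisfiable, so it must be Adj.
Position 7: tagging it Conj would leave rule 4 unsatisfiable, so it must be Adj.
Position 8: tagging it Conj would leave rule 4 unsatisfiable, so it must be Adj.
That leaves exactly one tagging: Verb Verb Verb Conj Adj Adj Adj Adj Verb Verb.
Checking: rule 1 satisfied; rule 2 satisfied; rule 3 satisfied; rule 4 satisfied.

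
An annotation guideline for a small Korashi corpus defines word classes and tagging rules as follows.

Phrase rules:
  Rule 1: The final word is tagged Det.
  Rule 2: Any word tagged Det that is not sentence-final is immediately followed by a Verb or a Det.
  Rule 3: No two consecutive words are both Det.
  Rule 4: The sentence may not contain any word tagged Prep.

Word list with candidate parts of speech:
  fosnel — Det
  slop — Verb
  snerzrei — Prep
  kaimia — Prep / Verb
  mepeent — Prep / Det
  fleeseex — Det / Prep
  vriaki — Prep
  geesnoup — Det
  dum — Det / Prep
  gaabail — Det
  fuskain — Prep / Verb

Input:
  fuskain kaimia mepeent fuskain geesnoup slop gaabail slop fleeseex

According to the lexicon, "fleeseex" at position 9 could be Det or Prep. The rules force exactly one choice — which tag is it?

Det

Candidates per position — 1:fuskain {Prep,Verb}; 2:kaimia {Prep,Verb}; 3:mepeent {Prep,Det}; 4:fuskain {Prep,Verb}; 5:geesnoup {Det}; 6:slop {Verb}; 7:gaabail {Det}; 8:slop {Verb}; 9:fleeseex {Det,Prep}.
Position 1: Prep is ruled out by rule 4; that leaves Verb.
Position 2: Prep is ruled out by rule 4; that leaves Verb.
Position 3: Prep is ruled out by rule 4; that leaves Det.
Position 4: Prep is ruled out by rule 2; that leaves Verb.
Position 9: Prep is ruled out by rule 1; that leaves Det.
The unique satisfying tagging is: Verb Verb Det Verb Det Verb Det Verb Det.
Rule-by-rule: rule 1 ✓; rule 2 ✓; rule 3 ✓; rule 4 ✓.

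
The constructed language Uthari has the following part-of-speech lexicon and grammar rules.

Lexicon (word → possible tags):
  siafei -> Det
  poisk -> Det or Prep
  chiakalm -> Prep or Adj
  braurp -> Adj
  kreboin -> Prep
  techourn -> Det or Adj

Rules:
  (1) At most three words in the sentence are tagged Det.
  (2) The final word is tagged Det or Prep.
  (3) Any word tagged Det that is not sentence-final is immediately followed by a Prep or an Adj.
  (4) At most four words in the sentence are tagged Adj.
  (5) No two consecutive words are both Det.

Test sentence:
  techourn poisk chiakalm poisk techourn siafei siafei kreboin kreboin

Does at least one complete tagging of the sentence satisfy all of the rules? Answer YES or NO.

NO

Candidates per position — 1:techourn {Det,Adj}; 2:poisk {Det,Prep}; 3:chiakalm {Prep,Adj}; 4:poisk {Det,Prep}; 5:techourn {Det,Adj}; 6:siafei {Det}; 7:siafei {Det}; 8:kreboin {Prep}; 9:kreboin {Prep}.
Rule 3 cannot be satisfied by any choice of tags from the lexicon.
So there is no consistent tagging.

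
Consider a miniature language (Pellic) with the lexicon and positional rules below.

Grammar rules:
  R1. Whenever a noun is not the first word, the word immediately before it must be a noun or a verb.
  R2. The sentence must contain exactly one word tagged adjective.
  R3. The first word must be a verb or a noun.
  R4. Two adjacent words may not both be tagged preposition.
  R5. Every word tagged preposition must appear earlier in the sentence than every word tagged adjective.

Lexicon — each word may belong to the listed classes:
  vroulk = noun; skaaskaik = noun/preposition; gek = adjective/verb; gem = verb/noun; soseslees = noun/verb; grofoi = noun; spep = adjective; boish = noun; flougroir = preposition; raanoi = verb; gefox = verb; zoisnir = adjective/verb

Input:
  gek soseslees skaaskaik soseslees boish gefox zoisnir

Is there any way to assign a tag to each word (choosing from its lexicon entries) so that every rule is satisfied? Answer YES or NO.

Candidates per position — 1:gek {adjective,verb}; 2:soseslees {noun,verb}; 3:skaaskaik {noun,preposition}; 4:soseslees {noun,verb}; 5:boish {noun}; 6:gefox {verb}; 7:zoisnir {adjective,verb}.
One satisfying assignment: verb verb noun verb noun verb adjective.
Verifying each rule — rule 1 holds; rule 2 holds; rule 3 holds; rule 4 holds; rule 5 holds.

YES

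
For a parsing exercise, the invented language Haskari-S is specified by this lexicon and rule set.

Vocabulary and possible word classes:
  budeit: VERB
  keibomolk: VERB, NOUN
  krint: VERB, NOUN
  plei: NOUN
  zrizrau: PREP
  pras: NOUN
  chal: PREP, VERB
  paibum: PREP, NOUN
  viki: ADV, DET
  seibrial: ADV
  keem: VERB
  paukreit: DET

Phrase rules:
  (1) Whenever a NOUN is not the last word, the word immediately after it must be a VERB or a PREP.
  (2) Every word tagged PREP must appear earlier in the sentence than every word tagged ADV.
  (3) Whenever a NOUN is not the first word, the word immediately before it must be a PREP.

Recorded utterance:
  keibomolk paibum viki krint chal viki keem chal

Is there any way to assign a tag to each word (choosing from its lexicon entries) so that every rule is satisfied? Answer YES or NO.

YES

Candidates per position — 1:keibomolk {VERB,NOUN}; 2:paibum {PREP,NOUN}; 3:viki {ADV,DET}; 4:krint {VERB,NOUN}; 5:chal {PREP,VERB}; 6:viki {ADV,DET}; 7:keem {VERB}; 8:chal {PREP,VERB}.
One satisfying assignment: NOUN PREP DET VERB PREP DET VERB VERB.
Check: rule 1 ok; rule 2 ok; rule 3 ok.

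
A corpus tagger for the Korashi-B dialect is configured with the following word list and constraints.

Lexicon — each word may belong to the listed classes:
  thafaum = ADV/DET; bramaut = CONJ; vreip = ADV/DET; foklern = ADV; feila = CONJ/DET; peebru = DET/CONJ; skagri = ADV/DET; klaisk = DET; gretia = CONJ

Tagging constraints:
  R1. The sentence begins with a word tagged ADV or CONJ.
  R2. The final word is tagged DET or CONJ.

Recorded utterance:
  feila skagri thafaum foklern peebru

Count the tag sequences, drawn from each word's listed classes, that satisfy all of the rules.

8

Candidates per position — 1:feila {CONJ,DET}; 2:skagri {ADV,DET}; 3:thafaum {ADV,DET}; 4:foklern {ADV}; 5:peebru {DET,CONJ}.
There are 16 candidate sequences in total.
Checking each against the rules leaves 8 sequences.
Count = 8.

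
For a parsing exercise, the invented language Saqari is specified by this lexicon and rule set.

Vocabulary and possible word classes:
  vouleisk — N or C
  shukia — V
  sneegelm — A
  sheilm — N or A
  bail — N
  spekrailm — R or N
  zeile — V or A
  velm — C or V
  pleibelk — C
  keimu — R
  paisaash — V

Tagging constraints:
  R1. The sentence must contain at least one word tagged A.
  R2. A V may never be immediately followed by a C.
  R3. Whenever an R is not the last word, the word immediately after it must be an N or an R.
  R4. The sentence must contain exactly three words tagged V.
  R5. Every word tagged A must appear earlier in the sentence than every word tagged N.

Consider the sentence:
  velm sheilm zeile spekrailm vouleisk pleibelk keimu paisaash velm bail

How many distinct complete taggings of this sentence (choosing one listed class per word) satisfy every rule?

0

Candidates per position — 1:velm {C,V}; 2:sheilm {N,A}; 3:zeile {V,A}; 4:spekrailm {R,N}; 5:vouleisk {N,C}; 6:pleibelk {C}; 7:keimu {R}; 8:paisaash {V}; 9:velm {C,V}; 10:bail {N}.
There are 64 candidate sequences in total.
Rule 3 cannot be satisfied by any choice of tags from the lexicon.
So there is no consistent tagging.
Count = 0.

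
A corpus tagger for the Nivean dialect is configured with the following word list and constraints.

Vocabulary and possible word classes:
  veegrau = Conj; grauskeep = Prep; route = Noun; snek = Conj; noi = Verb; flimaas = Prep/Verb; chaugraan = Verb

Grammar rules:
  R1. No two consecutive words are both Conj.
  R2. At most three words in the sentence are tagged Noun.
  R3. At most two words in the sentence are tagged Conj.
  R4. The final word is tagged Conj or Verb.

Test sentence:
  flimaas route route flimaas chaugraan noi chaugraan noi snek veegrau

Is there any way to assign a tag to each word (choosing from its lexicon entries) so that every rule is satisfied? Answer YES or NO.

Candidates per position — 1:flimaas {Prep,Verb}; 2:route {Noun}; 3:route {Noun}; 4:flimaas {Prep,Verb}; 5:chaugraan {Verb}; 6:noi {Verb}; 7:chaugraan {Verb}; 8:noi {Verb}; 9:snek {Conj}; 10:veegrau {Conj}.
Rule 1 cannot be satisfied by any choice of tags from the lexicon.
So there is no consistent tagging.

NO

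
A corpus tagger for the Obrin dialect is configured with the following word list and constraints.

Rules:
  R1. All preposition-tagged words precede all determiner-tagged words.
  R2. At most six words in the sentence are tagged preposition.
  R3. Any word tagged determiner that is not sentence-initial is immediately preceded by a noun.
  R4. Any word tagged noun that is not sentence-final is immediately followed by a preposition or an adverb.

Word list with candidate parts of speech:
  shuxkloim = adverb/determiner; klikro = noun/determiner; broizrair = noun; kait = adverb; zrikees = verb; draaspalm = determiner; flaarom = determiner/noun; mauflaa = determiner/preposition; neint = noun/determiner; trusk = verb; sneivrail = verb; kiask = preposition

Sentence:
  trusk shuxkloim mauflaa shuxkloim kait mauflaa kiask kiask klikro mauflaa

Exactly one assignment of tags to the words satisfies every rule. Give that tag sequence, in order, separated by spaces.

verb adverb preposition adverb adverb preposition preposition preposition noun preposition

Candidates per position — 1:trusk {verb}; 2:shuxkloim {adverb,determiner}; 3:mauflaa {determiner,preposition}; 4:shuxkloim {adverb,determiner}; 5:kait {adverb}; 6:mauflaa {determiner,preposition}; 7:kiask {preposition}; 8:kiask {preposition}; 9:klikro {noun,determiner}; 10:mauflaa {determiner,preposition}.
Word 2 cannot be determiner — rule 1 would then fail for every completion. It is adverb.
Word 3 cannot be determiner — rule 1 would then fail for every completion. It is preposition.
Word 4 cannot be determiner — rule 1 would then fail for every completion. It is adverb.
Word 6 cannot be determiner — rule 1 would then fail for every completion. It is preposition.
Word 9 cannot be determiner — rule 3 would then fail for every completion. It is noun.
Word 10 cannot be determiner — rule 4 would then fail for every completion. It is preposition.
The only consistent sequence is: verb adverb preposition adverb adverb preposition preposition preposition noun preposition.
Check: rule 1 ok; rule 2 ok; rule 3 ok; rule 4 ok.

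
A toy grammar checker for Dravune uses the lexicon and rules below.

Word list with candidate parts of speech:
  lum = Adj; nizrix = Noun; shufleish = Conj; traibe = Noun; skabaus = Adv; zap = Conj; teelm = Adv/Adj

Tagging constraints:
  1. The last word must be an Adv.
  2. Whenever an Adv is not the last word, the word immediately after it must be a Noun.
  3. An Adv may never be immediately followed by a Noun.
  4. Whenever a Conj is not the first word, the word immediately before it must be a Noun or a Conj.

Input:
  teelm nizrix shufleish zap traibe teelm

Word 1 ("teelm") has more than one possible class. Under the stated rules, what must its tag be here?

Adj

Candidates per position — 1:teelm {Adv,Adj}; 2:nizrix {Noun}; 3:shufleish {Conj}; 4:zap {Conj}; 5:traibe {Noun}; 6:teelm {Adv,Adj}.
Position 1: Adv is ruled out by rule 3; that leaves Adj.
Position 6: Adj is ruled out by rule 1; that leaves Adv.
That leaves exactly one tagging: Adj Noun Conj Conj Noun Adv.
Verifying each rule — rule 1 satisfied; rule 2 satisfied; rule 3 satisfied; rule 4 satisfied.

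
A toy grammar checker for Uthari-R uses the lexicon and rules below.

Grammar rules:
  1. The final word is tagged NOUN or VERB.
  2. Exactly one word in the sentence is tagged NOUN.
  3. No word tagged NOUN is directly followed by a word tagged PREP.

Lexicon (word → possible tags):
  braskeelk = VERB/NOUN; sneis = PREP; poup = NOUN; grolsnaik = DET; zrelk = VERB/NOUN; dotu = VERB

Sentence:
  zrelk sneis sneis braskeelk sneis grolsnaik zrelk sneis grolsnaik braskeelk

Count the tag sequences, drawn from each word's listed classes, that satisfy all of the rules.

Candidates per position — 1:zrelk {VERB,NOUN}; 2:sneis {PREP}; 3:sneis {PREP}; 4:braskeelk {VERB,NOUN}; 5:sneis {PREP}; 6:grolsnaik {DET}; 7:zrelk {VERB,NOUN}; 8:sneis {PREP}; 9:grolsnaik {DET}; 10:braskeelk {VERB,NOUN}.
There are 16 candidate sequences in total.
The sequences that satisfy every rule: VERB PREP PREP VERB PREP DET VERB PREP DET NOUN.
Count = 1.

1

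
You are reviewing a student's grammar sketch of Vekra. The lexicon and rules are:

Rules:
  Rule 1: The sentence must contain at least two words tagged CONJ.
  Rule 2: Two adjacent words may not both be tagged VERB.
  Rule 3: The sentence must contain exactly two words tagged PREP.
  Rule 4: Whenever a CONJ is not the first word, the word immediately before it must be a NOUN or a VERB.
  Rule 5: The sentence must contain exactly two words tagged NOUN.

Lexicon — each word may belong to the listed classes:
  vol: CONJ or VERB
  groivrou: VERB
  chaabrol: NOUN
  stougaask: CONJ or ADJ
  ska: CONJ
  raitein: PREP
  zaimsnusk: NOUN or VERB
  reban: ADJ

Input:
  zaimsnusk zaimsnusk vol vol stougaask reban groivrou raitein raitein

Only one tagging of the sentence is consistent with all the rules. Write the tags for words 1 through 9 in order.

NOUN NOUN CONJ VERB CONJ ADJ VERB PREP PREP

Candidates per position — 1:zaimsnusk {NOUN,VERB}; 2:zaimsnusk {NOUN,VERB}; 3:vol {CONJ,VERB}; 4:vol {CONJ,VERB}; 5:stougaask {CONJ,ADJ}; 6:reban {ADJ}; 7:groivrou {VERB}; 8:raitein {PREP}; 9:raitein {PREP}.
If word 1 were VERB, no tagging could satisfy rule 5; so word 1 is NOUN.
If word 2 were VERB, no tagging could satisfy rule 5; so word 2 is NOUN.
The remaining ambiguous positions (3, 4, 5) are resolved jointly — only one combination satisfies every rule.
That leaves exactly one tagging: NOUN NOUN CONJ VERB CONJ ADJ VERB PREP PREP.
Checking: rule 1 satisfied; rule 2 satisfied; rule 3 satisfied; rule 4 satisfied; rule 5 satisfied.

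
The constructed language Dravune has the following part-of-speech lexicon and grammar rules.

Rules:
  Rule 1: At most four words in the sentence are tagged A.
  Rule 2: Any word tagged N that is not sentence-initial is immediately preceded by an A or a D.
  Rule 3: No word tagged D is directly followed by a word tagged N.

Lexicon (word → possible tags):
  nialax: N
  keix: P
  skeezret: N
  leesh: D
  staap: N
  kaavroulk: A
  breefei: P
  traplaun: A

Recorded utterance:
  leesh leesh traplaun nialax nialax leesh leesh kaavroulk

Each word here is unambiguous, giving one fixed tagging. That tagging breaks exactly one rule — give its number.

2

Fixed tagging: D D A N N D D A.
Checking each rule: R1 ✓, R2 ✗, R3 ✓.
Only rule 2 fails.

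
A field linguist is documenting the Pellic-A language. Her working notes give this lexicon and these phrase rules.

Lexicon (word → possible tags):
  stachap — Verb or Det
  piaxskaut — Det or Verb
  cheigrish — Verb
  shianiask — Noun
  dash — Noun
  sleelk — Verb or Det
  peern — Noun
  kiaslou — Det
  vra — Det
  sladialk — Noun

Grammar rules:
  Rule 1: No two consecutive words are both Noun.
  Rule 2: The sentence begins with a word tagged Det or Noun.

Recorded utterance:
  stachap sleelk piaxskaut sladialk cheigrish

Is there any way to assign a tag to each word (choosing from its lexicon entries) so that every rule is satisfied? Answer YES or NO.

YES

Candidates per position — 1:stachap {Verb,Det}; 2:sleelk {Verb,Det}; 3:piaxskaut {Det,Verb}; 4:sladialk {Noun}; 5:cheigrish {Verb}.
One satisfying assignment: Det Verb Verb Noun Verb.
Rule-by-rule: rule 1 holds; rule 2 holds.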